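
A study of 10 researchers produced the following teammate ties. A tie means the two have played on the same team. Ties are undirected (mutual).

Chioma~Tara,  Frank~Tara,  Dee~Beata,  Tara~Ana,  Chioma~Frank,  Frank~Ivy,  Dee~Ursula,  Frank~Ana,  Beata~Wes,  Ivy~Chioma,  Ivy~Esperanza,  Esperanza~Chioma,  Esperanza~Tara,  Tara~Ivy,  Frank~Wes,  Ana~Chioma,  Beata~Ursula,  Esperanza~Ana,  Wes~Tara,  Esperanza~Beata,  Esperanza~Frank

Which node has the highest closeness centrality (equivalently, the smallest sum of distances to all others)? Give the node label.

Esperanza

Farness (sum of distances to all others) for each node — Ana:16, Beata:14, Chioma:15, Dee:21, Esperanza:12, Frank:14, Ivy:16, Tara:14, Ursula:21, Wes:15.
The smallest farness is 12, for Esperanza, so Esperanza has the highest closeness.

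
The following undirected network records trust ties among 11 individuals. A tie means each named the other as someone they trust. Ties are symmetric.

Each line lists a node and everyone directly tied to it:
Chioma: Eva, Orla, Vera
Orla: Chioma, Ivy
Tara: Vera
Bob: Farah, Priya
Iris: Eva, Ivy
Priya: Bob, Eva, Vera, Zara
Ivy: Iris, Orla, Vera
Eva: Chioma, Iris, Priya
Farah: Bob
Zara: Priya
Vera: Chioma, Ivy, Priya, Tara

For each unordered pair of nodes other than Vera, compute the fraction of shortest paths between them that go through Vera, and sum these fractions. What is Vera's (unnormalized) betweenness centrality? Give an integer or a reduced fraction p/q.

Pairs whose geodesics pass through Vera — Orla–Farah: 2/3; Orla–Zara: 2/3; Orla–Priya: 2/3; Orla–Tara: 2/2; Orla–Bob: 2/3; Ivy–Farah: 1; Ivy–Chioma: 1/2; Ivy–Zara: 1; Ivy–Priya: 1; Ivy–Tara: 1; Ivy–Bob: 1; Farah–Chioma: 1/2; Farah–Tara: 1; Iris–Tara: 1 … (+8 more pairs).
All other pairs contribute 0.
Summing the contributions gives betweenness(Vera) = 109/6.

109/6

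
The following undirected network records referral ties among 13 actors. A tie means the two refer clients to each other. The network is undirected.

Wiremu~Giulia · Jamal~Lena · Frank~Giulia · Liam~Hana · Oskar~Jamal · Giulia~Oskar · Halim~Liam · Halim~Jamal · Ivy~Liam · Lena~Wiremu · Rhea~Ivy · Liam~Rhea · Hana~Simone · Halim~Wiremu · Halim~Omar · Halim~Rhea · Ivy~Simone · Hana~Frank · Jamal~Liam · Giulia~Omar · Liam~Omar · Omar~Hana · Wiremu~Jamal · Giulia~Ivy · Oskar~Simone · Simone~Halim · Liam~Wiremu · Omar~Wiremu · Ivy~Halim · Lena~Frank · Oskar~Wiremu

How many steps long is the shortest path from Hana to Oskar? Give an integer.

One shortest route is Hana – Simone – Oskar, which uses 2 edges, and Hana and Oskar are not directly tied, so nothing shorter exists. So d(Hana,Oskar) = 2.

2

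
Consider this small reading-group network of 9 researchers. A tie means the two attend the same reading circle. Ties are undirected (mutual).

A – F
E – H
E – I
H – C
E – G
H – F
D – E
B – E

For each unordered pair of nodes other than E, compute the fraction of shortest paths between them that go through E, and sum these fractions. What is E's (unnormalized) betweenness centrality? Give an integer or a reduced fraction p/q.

Pairs whose geodesics pass through E — I–G: 1; I–B: 1; I–A: 1; I–H: 1; I–C: 1; I–F: 1; I–D: 1; G–B: 1; G–A: 1; G–H: 1; G–C: 1; G–F: 1; G–D: 1; B–A: 1 … (+8 more pairs).
All other pairs contribute 0.
Summing the contributions gives betweenness(E) = 22.

22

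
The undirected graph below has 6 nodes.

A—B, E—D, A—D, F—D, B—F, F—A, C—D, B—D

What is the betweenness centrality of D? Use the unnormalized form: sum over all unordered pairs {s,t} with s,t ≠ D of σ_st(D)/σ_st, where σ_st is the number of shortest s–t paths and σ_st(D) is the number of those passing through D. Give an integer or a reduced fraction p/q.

Pairs whose geodesics pass through D — A–C: 1; A–E: 1; B–C: 1; B–E: 1; F–C: 1; F–E: 1; C–E: 1.
All other pairs contribute 0.
Summing the contributions gives betweenness(D) = 7.

7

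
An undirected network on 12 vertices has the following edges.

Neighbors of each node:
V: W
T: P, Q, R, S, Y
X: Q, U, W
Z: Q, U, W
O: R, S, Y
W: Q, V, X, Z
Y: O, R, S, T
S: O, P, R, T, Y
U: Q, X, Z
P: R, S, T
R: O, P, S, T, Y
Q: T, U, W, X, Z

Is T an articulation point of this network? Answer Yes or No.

Yes

Removing T leaves {O, P, R, S, and Y} with no path to {Q, U, V, W, X, and Z}, so the network splits into 2 components. T is a cut vertex.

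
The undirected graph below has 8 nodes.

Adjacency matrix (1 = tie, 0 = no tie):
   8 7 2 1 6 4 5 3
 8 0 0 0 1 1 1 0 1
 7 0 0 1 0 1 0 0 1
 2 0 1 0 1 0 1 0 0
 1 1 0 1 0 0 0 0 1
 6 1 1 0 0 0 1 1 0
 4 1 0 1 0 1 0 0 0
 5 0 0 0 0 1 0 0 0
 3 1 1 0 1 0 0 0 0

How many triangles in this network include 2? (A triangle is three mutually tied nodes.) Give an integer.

2's neighbors are 1, 4, and 7, but none of them are tied to each other, so no triangle contains 2.

0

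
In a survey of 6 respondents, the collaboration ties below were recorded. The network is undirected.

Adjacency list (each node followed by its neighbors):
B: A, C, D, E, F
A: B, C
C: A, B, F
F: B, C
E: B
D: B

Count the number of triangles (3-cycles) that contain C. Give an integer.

2

C's neighbors: A, B, and F.
Neighbor pairs that are themselves tied: C–A–B; C–B–F. Each forms one triangle with C, for 2 in total.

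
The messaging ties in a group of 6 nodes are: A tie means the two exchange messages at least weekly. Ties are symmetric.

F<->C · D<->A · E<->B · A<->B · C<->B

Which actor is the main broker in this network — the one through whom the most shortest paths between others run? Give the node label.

Unnormalized betweenness of each node: A:4, B:8, C:4, D:0, E:0, F:0.
B has the largest value, 8, making it the main broker — the node through which the most shortest paths run.

B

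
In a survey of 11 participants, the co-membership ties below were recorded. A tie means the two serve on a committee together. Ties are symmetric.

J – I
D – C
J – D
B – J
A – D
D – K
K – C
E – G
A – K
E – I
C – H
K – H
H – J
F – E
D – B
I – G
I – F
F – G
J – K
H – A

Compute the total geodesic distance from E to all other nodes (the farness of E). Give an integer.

25

Distances from E: A:4, B:3, C:4, D:3, F:1, G:1, H:3, I:1, J:2, K:3.
Sum = 4 + 3 + 4 + 3 + 1 + 1 + 3 + 1 + 2 + 3 = 25.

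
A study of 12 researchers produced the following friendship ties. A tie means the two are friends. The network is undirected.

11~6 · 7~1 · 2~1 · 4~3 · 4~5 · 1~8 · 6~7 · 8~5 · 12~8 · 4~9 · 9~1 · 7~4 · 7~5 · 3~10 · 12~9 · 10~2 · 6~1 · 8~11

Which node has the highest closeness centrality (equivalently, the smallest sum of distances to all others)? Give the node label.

Farness (sum of distances to all others) for each node — 1:18, 2:24, 3:26, 4:20, 5:21, 6:22, 7:20, 8:20, 9:21, 10:29, 11:27, 12:26.
The smallest farness is 18, for 1, so 1 has the highest closeness.

1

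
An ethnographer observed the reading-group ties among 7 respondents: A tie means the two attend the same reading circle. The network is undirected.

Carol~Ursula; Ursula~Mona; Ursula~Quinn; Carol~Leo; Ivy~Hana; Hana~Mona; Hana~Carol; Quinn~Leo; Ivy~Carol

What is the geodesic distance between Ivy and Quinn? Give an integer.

3

One shortest route is Ivy – Carol – Leo – Quinn, which uses 3 edges, and at distance 2 from Ivy we only reach {Leo, Mona, Ursula}, which does not include Quinn. So d(Ivy,Quinn) = 3.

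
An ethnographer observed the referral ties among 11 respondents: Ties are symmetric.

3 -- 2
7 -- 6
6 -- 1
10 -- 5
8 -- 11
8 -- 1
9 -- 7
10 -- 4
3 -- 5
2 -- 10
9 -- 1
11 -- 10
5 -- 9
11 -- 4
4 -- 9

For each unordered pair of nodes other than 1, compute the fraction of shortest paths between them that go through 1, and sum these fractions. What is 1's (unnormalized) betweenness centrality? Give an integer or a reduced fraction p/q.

Pairs whose geodesics pass through 1 — 2–6: 4/7; 10–6: 3/5; 4–6: 1/2; 11–6: 1; 8–6: 1; 8–7: 2/2; 8–9: 1; 8–5: 1/2; 8–3: 1/3; 6–9: 1/2; 6–5: 1/2; 6–3: 1/2.
All other pairs contribute 0.
Summing the contributions gives betweenness(1) = 1681/210.

1681/210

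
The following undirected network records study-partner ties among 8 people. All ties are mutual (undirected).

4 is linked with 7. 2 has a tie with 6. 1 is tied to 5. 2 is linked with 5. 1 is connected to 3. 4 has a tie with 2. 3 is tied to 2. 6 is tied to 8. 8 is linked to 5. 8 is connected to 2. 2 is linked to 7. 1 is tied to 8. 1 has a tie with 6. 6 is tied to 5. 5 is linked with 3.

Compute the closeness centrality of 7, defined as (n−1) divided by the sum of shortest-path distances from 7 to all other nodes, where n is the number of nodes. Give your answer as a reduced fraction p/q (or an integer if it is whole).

7/13

Distances from 7: 1:3, 2:1, 3:2, 4:1, 5:2, 6:2, 8:2. Sum = 13.
n = 8, so closeness = 7/13.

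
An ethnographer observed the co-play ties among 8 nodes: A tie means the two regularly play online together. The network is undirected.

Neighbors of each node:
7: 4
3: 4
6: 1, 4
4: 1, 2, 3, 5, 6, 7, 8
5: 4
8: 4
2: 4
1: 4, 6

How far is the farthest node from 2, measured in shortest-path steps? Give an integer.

Distances from 2: 1:2, 3:2, 4:1, 5:2, 6:2, 7:2, 8:2.
The largest is 2 (to 8, 1, 6, 3, 7, and 5), so the eccentricity of 2 is 2.

2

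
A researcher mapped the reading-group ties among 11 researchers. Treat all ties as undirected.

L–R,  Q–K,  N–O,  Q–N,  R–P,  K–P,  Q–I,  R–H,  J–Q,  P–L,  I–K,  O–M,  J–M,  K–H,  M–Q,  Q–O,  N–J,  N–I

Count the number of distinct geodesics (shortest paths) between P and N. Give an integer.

The shortest distance is 3. The length-3 paths are: P–K–Q–N; P–K–I–N.
That gives 2 distinct shortest paths.

2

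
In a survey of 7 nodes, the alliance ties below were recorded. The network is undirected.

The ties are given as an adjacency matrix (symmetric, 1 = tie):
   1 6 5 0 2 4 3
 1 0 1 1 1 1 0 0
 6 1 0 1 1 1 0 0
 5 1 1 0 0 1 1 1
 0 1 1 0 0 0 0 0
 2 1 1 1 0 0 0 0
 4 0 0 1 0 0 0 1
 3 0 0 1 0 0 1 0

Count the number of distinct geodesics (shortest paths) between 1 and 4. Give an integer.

1

The shortest distance is 2, and the only length-2 path is 1–5–4. So there is exactly 1 shortest path.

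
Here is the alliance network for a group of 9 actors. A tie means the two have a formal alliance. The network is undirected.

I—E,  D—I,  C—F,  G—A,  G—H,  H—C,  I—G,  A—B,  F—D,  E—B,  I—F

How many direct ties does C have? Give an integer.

2

C is directly tied to F and H. That is 2 neighbors, so the degree of C is 2.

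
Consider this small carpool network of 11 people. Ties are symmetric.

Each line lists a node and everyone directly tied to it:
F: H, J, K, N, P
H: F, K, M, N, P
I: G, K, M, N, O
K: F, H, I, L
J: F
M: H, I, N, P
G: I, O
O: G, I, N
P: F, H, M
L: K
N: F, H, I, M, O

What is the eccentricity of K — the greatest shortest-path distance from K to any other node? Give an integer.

Distances from K: F:1, G:2, H:1, I:1, J:2, L:1, M:2, N:2, O:2, P:2.
The largest is 2 (to J, N, P, M, O, and G), so the eccentricity of K is 2.

2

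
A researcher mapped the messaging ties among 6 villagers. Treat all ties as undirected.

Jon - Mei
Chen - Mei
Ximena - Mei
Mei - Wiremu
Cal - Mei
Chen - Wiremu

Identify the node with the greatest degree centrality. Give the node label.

Mei

Degrees — Cal:1, Chen:2, Jon:1, Mei:5, Wiremu:2, Ximena:1.
The maximum is 5, attained only by Mei.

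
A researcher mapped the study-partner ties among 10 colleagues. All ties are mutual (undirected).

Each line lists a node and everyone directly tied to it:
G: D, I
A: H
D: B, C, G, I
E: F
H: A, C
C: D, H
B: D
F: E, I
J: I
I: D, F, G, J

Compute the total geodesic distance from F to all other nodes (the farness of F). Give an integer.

Distances from F: A:5, B:3, C:3, D:2, E:1, G:2, H:4, I:1, J:2.
Sum = 5 + 3 + 3 + 2 + 1 + 2 + 4 + 1 + 2 = 23.

23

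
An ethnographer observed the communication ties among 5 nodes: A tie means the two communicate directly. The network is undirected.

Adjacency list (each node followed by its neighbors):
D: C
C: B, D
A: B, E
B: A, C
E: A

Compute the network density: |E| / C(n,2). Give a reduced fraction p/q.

2/5

There are 4 edges and 5 nodes, so the maximum possible is C(5,2) = 10.
Density = 4/10 = 2/5.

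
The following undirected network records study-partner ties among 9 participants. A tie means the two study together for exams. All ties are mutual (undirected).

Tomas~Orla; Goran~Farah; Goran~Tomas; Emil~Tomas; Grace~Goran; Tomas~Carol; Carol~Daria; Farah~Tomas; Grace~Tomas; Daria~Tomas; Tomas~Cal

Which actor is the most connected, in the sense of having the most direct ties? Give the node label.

Degrees — Cal:1, Carol:2, Daria:2, Emil:1, Farah:2, Goran:3, Grace:2, Orla:1, Tomas:8.
The maximum is 8, attained only by Tomas.

Tomas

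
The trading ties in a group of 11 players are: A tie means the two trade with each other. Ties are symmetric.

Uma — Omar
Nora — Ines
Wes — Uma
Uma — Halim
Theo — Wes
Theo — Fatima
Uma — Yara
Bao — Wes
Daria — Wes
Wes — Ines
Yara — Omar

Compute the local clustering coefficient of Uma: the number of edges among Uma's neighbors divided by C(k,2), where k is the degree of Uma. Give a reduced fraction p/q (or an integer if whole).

1/6

Uma's neighbors: Halim, Omar, Wes, and Yara (k = 4).
Possible neighbor pairs: C(4,2) = 6. Edges among them: Omar–Yara → e = 1.
Clustering(Uma) = 1/6.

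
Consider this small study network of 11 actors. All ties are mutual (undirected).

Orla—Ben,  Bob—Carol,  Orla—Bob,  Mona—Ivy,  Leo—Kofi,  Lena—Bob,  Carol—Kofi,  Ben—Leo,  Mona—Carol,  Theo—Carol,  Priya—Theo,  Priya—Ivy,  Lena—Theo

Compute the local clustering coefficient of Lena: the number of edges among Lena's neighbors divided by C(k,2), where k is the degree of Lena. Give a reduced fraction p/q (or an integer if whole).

Lena's neighbors: Bob and Theo (k = 2).
Possible neighbor pairs: C(2,2) = 1. Edges among them: none → e = 0.
Clustering(Lena) = 0/1.

0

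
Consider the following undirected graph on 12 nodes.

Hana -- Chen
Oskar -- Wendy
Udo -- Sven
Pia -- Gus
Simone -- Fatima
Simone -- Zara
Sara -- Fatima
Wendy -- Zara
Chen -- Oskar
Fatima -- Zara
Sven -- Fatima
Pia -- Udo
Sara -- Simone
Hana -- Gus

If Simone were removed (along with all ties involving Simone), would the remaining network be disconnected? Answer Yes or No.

No

Even without Simone, every remaining node can still reach every other (the residual graph is connected), so Simone is not a cut vertex.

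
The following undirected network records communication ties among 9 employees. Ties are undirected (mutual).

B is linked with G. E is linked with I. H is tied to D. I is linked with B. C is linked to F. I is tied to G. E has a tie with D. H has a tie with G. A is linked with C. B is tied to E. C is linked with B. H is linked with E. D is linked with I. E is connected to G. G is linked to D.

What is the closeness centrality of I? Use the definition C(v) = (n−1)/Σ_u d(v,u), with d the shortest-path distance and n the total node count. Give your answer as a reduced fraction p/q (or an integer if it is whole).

Distances from I: A:3, B:1, C:2, D:1, E:1, F:3, G:1, H:2. Sum = 14.
n = 9, so closeness = 8/14 = 4/7.

4/7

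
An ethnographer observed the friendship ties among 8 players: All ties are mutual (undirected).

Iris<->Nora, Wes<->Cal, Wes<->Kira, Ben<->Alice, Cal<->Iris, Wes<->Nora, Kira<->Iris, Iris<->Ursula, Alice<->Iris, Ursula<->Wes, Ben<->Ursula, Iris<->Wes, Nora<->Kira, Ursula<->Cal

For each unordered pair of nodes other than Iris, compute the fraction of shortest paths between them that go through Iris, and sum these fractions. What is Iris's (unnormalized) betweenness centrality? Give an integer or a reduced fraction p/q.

Pairs whose geodesics pass through Iris — Ursula–Kira: 1/2; Ursula–Nora: 1/2; Ursula–Alice: 1/2; Kira–Cal: 1/2; Kira–Ben: 2/3; Kira–Alice: 1; Cal–Nora: 1/2; Cal–Alice: 1; Wes–Alice: 1; Nora–Ben: 2/3; Nora–Alice: 1.
All other pairs contribute 0.
Summing the contributions gives betweenness(Iris) = 47/6.

47/6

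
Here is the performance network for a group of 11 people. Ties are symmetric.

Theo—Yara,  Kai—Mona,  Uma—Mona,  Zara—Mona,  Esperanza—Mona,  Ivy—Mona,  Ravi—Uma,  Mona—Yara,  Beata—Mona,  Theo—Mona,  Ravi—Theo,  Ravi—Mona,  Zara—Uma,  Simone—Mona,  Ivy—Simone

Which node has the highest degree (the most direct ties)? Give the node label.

Mona

Degrees — Beata:1, Esperanza:1, Ivy:2, Kai:1, Mona:10, Ravi:3, Simone:2, Theo:3, Uma:3, Yara:2, Zara:2.
The maximum is 10, attained only by Mona.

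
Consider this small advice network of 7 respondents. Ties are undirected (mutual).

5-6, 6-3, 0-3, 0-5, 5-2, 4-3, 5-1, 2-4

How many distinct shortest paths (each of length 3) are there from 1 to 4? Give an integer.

1

The shortest distance is 3, and the only length-3 path is 1–5–2–4. So there is exactly 1 shortest path.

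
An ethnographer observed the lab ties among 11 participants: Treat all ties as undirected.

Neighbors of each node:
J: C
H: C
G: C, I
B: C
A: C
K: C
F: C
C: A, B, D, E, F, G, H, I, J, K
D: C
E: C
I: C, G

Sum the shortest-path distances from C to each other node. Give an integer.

Distances from C: A:1, B:1, D:1, E:1, F:1, G:1, H:1, I:1, J:1, K:1.
Sum = 1 + 1 + 1 + 1 + 1 + 1 + 1 + 1 + 1 + 1 = 10.

10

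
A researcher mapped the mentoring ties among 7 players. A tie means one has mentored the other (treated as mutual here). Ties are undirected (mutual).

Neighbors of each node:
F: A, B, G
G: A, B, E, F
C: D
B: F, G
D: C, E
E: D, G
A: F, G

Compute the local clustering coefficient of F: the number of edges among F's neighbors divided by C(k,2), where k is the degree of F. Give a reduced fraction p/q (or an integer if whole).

2/3

F's neighbors: A, B, and G (k = 3).
Possible neighbor pairs: C(3,2) = 3. Edges among them: A–G, B–G → e = 2.
Clustering(F) = 2/3.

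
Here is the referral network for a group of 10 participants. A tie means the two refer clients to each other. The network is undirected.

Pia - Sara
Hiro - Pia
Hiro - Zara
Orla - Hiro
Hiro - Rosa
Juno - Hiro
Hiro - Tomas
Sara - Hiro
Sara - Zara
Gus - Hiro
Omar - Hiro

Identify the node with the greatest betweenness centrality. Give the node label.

Unnormalized betweenness of each node: Gus:0, Hiro:67/2, Juno:0, Omar:0, Orla:0, Pia:0, Rosa:0, Sara:1/2, Tomas:0, Zara:0.
Hiro has the largest value, 67/2, making it the main broker — the node through which the most shortest paths run.

Hiro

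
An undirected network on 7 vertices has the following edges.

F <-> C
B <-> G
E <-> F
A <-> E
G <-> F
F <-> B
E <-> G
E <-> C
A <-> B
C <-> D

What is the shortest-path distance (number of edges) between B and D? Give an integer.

One shortest route is B – F – C – D, which uses 3 edges, and at distance 2 from B we only reach {C, E}, which does not include D. So d(B,D) = 3.

3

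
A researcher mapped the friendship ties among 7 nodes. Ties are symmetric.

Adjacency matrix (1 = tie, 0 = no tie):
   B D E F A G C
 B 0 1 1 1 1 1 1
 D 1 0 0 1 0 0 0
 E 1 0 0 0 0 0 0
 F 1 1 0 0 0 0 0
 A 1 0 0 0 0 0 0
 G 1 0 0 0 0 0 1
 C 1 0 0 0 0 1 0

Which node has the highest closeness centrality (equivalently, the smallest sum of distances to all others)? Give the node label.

B

Farness (sum of distances to all others) for each node — A:11, B:6, C:10, D:10, E:11, F:10, G:10.
The smallest farness is 6, for B, so B has the highest closeness.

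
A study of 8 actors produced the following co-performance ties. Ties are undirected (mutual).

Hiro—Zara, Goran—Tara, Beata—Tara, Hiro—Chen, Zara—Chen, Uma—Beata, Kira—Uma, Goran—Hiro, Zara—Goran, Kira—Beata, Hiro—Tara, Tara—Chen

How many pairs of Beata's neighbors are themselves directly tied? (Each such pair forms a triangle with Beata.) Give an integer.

1

Beata's neighbors: Kira, Tara, and Uma.
Neighbor pairs that are themselves tied: Beata–Kira–Uma. Each forms one triangle with Beata, for 1 in total.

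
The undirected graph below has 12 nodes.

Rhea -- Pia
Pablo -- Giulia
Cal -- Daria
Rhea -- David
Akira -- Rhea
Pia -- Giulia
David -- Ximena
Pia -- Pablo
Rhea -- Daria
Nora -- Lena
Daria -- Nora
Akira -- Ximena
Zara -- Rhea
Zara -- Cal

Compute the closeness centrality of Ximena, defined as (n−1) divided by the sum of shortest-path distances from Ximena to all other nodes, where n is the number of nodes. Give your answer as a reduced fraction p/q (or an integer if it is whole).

Distances from Ximena: Akira:1, Cal:4, Daria:3, David:1, Giulia:4, Lena:5, Nora:4, Pablo:4, Pia:3, Rhea:2, Zara:3. Sum = 34.
n = 12, so closeness = 11/34.

11/34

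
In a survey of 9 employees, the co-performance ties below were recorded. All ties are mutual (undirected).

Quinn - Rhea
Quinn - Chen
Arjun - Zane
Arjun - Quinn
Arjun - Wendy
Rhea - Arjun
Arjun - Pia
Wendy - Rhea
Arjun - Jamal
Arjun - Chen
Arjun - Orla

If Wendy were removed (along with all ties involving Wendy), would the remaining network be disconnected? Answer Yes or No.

Even without Wendy, every remaining node can still reach every other (the residual graph is connected), so Wendy is not a cut vertex.

No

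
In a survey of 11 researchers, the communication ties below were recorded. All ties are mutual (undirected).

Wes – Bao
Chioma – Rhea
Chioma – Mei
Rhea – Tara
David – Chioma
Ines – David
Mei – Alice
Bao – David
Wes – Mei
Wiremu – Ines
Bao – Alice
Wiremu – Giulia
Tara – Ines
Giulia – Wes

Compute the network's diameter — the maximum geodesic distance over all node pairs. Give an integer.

4

Eccentricity of each node (its greatest distance to any other): Alice:4, Bao:3, Chioma:3, David:3, Giulia:4, Ines:3, Mei:3, Rhea:4, Tara:4, Wes:4, Wiremu:4.
The maximum eccentricity is 4, realized for instance by the pair Rhea–Giulia via Rhea – Tara – Ines – Wiremu – Giulia. So the diameter is 4.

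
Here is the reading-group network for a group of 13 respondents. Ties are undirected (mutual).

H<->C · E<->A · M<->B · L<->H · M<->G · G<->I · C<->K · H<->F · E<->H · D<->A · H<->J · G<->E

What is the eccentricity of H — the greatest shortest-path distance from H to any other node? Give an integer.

4

Distances from H: A:2, B:4, C:1, D:3, E:1, F:1, G:2, I:3, J:1, K:2, L:1, M:3.
The largest is 4 (to B), so the eccentricity of H is 4.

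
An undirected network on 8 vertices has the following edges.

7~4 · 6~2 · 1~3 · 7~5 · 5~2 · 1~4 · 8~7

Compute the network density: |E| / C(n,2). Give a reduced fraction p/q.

There are 7 edges and 8 nodes, so the maximum possible is C(8,2) = 28.
Density = 7/28 = 1/4.

1/4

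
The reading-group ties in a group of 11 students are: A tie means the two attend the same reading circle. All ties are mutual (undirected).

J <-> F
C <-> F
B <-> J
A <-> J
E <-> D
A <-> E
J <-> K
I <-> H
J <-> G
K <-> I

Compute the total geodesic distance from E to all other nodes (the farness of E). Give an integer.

Distances from E: A:1, B:3, C:4, D:1, F:3, G:3, H:5, I:4, J:2, K:3.
Sum = 1 + 3 + 4 + 1 + 3 + 3 + 5 + 4 + 2 + 3 = 29.

29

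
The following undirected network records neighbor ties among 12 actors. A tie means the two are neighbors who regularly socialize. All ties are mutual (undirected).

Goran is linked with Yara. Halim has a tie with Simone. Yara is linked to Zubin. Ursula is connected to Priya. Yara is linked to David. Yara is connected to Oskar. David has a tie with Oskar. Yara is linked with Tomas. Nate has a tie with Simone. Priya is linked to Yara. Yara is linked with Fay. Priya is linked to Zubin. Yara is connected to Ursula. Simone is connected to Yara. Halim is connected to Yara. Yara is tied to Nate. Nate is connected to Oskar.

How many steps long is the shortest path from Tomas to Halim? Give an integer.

One shortest route is Tomas – Yara – Halim, which uses 2 edges, and Tomas and Halim are not directly tied, so nothing shorter exists. So d(Tomas,Halim) = 2.

2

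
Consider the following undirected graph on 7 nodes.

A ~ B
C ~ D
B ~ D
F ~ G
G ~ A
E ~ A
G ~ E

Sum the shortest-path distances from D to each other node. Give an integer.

Distances from D: A:2, B:1, C:1, E:3, F:4, G:3.
Sum = 2 + 1 + 1 + 3 + 4 + 3 = 14.

14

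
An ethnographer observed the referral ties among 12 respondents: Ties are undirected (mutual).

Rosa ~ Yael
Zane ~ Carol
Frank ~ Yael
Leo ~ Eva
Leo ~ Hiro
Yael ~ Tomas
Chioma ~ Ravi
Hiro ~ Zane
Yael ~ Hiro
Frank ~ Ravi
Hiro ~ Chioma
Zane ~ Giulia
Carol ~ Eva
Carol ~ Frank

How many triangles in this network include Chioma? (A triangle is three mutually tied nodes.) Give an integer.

0

Chioma's neighbors are Hiro and Ravi, but none of them are tied to each other, so no triangle contains Chioma.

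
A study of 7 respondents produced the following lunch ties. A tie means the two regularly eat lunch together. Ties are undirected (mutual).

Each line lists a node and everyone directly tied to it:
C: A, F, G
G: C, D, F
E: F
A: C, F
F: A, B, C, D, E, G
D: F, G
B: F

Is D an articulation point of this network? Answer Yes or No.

No

Even without D, every remaining node can still reach every other (the residual graph is connected), so D is not a cut vertex.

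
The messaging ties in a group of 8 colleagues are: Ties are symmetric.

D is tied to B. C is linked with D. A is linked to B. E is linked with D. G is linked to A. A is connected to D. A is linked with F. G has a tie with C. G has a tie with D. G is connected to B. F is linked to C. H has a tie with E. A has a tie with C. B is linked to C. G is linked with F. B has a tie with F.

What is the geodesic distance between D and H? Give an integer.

2

One shortest route is D – E – H, which uses 2 edges, and D and H are not directly tied, so nothing shorter exists. So d(D,H) = 2.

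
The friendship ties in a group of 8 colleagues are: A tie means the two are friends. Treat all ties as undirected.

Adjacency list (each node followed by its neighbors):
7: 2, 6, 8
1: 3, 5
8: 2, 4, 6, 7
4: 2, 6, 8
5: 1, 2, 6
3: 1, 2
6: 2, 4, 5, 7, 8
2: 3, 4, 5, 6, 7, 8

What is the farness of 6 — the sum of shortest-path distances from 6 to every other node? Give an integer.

Distances from 6: 1:2, 2:1, 3:2, 4:1, 5:1, 7:1, 8:1.
Sum = 2 + 1 + 2 + 1 + 1 + 1 + 1 = 9.

9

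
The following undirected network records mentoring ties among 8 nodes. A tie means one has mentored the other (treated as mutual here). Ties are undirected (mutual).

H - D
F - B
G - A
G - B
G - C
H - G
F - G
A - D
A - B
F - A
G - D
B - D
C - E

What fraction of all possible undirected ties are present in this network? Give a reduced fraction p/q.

13/28

There are 13 edges and 8 nodes, so the maximum possible is C(8,2) = 28.
Density = 13/28.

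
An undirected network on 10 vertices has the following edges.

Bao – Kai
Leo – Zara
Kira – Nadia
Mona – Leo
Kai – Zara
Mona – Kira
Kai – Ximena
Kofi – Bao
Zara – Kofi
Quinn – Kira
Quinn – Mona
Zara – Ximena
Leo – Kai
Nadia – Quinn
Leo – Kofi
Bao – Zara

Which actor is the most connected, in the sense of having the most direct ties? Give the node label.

Degrees — Bao:3, Kai:4, Kira:3, Kofi:3, Leo:4, Mona:3, Nadia:2, Quinn:3, Ximena:2, Zara:5.
The maximum is 5, attained only by Zara.

Zara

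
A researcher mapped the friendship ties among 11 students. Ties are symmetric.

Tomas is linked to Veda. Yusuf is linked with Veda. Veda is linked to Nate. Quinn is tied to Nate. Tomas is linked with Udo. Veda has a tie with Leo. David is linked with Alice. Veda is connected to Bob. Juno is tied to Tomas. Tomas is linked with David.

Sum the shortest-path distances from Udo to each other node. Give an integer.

Distances from Udo: Alice:3, Bob:3, David:2, Juno:2, Leo:3, Nate:3, Quinn:4, Tomas:1, Veda:2, Yusuf:3.
Sum = 3 + 3 + 2 + 2 + 3 + 3 + 4 + 1 + 2 + 3 = 26.

26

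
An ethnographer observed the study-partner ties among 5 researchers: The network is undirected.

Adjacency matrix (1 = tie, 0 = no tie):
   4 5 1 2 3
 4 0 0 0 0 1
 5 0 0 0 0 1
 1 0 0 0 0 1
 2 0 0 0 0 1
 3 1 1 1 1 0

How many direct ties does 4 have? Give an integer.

1

4 is directly tied to 3. That is 1 neighbor, so the degree of 4 is 1.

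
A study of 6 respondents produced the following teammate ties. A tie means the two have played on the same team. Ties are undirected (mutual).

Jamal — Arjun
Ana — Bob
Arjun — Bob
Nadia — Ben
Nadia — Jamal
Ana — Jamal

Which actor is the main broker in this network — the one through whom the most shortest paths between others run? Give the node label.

Jamal

Unnormalized betweenness of each node: Ana:3/2, Arjun:3/2, Ben:0, Bob:1/2, Jamal:13/2, Nadia:4.
Jamal has the largest value, 13/2, making it the main broker — the node through which the most shortest paths run.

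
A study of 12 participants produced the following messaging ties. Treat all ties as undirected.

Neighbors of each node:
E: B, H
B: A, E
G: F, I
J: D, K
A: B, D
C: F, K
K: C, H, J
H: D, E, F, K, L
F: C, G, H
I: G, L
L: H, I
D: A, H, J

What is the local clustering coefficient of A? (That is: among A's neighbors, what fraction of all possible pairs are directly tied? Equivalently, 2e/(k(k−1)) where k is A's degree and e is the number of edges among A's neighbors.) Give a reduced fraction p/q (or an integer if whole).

0

A's neighbors: B and D (k = 2).
Possible neighbor pairs: C(2,2) = 1. Edges among them: none → e = 0.
Clustering(A) = 0/1.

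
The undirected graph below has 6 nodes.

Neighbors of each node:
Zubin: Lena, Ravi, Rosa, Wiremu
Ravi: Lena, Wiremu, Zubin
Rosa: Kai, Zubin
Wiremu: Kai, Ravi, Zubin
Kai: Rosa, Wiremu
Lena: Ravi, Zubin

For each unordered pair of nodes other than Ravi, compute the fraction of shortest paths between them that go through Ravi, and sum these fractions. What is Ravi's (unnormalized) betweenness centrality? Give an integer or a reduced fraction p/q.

Pairs whose geodesics pass through Ravi — Wiremu–Lena: 1/2; Kai–Lena: 1/3.
All other pairs contribute 0.
Summing the contributions gives betweenness(Ravi) = 5/6.

5/6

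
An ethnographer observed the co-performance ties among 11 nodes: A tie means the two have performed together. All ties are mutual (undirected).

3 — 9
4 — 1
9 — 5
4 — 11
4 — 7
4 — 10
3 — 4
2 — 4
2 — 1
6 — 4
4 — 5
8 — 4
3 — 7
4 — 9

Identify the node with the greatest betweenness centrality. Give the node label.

4

Unnormalized betweenness of each node: 1:0, 2:0, 3:1/2, 4:40, 5:0, 6:0, 7:0, 8:0, 9:1/2, 10:0, 11:0.
4 has the largest value, 40, making it the main broker — the node through which the most shortest paths run.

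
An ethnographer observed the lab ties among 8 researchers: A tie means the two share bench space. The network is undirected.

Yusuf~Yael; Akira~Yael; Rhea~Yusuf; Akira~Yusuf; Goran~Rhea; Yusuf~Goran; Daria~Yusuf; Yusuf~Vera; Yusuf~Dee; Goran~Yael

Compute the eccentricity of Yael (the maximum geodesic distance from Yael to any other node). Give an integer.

Distances from Yael: Akira:1, Daria:2, Dee:2, Goran:1, Rhea:2, Vera:2, Yusuf:1.
The largest is 2 (to Dee, Rhea, Vera, and Daria), so the eccentricity of Yael is 2.

2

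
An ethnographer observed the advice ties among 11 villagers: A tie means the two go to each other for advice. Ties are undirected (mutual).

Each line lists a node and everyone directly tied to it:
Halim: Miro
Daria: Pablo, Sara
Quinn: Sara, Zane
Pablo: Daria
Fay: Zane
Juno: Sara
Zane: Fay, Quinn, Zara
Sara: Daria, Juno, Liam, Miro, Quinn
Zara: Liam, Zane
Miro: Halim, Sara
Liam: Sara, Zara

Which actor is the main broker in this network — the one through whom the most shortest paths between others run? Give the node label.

Sara

Unnormalized betweenness of each node: Daria:9, Fay:0, Halim:0, Juno:0, Liam:6, Miro:9, Pablo:0, Quinn:12, Sara:34, Zane:10, Zara:2.
Sara has the largest value, 34, making it the main broker — the node through which the most shortest paths run.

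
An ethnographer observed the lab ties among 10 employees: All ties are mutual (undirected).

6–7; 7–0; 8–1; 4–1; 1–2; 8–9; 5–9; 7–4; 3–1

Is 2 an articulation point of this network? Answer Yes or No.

Even without 2, every remaining node can still reach every other (the residual graph is connected), so 2 is not a cut vertex.

No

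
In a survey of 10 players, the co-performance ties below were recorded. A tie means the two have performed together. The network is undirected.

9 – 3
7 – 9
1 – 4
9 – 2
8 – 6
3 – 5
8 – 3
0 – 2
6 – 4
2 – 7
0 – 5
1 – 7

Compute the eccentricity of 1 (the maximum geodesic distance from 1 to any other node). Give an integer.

Distances from 1: 0:3, 2:2, 3:3, 4:1, 5:4, 6:2, 7:1, 8:3, 9:2.
The largest is 4 (to 5), so the eccentricity of 1 is 4.

4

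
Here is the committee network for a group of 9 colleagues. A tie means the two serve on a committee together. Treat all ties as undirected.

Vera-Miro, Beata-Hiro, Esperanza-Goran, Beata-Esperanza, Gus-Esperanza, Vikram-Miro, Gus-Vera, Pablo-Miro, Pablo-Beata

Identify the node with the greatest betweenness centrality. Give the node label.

Unnormalized betweenness of each node: Beata:23/2, Esperanza:21/2, Goran:0, Gus:5, Hiro:0, Miro:19/2, Pablo:7, Vera:9/2, Vikram:0.
Beata has the largest value, 23/2, making it the main broker — the node through which the most shortest paths run.

Beata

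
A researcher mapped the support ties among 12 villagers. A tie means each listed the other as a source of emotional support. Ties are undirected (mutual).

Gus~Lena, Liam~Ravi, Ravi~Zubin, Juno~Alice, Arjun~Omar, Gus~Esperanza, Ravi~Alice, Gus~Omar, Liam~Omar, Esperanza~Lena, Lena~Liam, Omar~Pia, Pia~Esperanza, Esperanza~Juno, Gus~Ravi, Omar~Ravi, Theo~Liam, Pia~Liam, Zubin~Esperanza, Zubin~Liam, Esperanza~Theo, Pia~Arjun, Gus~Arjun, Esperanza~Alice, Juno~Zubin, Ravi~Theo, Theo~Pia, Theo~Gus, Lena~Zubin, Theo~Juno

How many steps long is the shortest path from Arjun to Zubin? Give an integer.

One shortest route is Arjun – Omar – Ravi – Zubin, which uses 3 edges, and at distance 2 from Arjun we only reach {Esperanza, Lena, Liam, Ravi, Theo}, which does not include Zubin. So d(Arjun,Zubin) = 3.

3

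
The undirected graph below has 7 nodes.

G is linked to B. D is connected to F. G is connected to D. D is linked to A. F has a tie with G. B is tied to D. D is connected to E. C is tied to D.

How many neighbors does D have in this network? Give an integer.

6

D is directly tied to A, B, C, E, F, and G. That is 6 neighbors, so the degree of D is 6.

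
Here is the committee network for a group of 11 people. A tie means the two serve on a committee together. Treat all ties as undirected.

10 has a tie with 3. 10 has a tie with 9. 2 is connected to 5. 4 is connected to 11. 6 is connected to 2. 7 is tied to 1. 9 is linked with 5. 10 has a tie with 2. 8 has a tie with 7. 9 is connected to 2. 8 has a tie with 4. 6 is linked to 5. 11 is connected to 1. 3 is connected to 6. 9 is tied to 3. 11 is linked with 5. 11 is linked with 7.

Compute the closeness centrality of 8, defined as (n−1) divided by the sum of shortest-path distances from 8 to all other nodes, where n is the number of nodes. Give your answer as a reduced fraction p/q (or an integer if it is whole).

Distances from 8: 1:2, 2:4, 3:5, 4:1, 5:3, 6:4, 7:1, 9:4, 10:5, 11:2. Sum = 31.
n = 11, so closeness = 10/31.

10/31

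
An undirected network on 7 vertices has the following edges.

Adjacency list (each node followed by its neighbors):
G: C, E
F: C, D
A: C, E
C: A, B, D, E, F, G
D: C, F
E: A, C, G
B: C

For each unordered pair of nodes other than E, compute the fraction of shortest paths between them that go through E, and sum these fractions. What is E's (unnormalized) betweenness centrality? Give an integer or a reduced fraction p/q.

1/2

Pairs whose geodesics pass through E — G–A: 1/2.
All other pairs contribute 0.
Summing the contributions gives betweenness(E) = 1/2.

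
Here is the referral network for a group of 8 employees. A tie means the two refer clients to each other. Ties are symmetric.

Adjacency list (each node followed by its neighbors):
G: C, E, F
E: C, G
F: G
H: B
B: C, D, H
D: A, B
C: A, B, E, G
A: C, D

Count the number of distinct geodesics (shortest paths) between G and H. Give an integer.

The shortest distance is 3, and the only length-3 path is G–C–B–H. So there is exactly 1 shortest path.

1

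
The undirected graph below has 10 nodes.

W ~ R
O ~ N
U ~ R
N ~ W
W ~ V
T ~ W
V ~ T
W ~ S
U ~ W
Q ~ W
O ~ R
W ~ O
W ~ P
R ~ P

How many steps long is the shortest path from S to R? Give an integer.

2

One shortest route is S – W – R, which uses 2 edges, and S and R are not directly tied, so nothing shorter exists. So d(S,R) = 2.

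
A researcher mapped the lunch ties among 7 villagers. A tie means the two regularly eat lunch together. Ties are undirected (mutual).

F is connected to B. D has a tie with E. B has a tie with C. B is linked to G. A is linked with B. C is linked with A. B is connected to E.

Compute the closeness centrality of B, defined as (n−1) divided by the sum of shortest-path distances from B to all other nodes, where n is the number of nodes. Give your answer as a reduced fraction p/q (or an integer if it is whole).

Distances from B: A:1, C:1, D:2, E:1, F:1, G:1. Sum = 7.
n = 7, so closeness = 6/7.

6/7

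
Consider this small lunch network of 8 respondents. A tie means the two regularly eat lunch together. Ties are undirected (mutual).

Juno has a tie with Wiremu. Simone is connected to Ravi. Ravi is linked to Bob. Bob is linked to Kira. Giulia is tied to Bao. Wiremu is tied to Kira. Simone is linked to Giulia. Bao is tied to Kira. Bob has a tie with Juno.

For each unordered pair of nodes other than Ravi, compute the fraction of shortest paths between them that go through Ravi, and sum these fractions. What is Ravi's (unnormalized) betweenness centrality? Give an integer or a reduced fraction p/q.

4

Pairs whose geodesics pass through Ravi — Simone–Bob: 1; Simone–Juno: 1; Simone–Wiremu: 2/3; Simone–Kira: 1/2; Bob–Giulia: 1/2; Juno–Giulia: 1/3.
All other pairs contribute 0.
Summing the contributions gives betweenness(Ravi) = 4.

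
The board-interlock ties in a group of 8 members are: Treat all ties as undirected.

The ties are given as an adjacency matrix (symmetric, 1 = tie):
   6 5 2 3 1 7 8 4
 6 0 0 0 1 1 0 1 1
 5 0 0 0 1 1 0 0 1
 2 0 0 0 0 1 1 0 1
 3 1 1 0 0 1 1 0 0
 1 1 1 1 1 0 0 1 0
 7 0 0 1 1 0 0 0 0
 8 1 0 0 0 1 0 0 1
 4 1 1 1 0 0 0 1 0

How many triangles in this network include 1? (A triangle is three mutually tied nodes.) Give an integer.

1's neighbors: 2, 3, 5, 6, and 8.
Neighbor pairs that are themselves tied: 1–3–5; 1–3–6; 1–6–8. Each forms one triangle with 1, for 3 in total.

3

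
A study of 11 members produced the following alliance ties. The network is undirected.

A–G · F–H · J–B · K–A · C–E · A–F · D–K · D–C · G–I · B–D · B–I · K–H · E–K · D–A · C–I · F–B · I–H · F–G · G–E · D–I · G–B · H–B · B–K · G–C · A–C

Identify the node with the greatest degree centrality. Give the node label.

B

Degrees — A:5, B:7, C:5, D:5, E:3, F:4, G:6, H:4, I:5, J:1, K:5.
The maximum is 7, attained only by B.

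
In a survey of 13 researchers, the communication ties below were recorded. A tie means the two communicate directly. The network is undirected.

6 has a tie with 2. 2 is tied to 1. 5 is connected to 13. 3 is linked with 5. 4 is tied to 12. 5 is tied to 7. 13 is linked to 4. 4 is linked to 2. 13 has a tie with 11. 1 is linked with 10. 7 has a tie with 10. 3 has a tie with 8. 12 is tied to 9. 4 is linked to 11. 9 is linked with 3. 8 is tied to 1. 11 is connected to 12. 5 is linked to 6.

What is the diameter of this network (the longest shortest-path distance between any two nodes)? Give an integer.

Eccentricity of each node (its greatest distance to any other): 1:3, 2:3, 3:3, 4:3, 5:3, 6:3, 7:4, 8:4, 9:4, 10:4, 11:4, 12:4, 13:3.
The maximum eccentricity is 4, realized for instance by the pair 8–11 via 8 – 3 – 9 – 12 – 11. So the diameter is 4.

4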